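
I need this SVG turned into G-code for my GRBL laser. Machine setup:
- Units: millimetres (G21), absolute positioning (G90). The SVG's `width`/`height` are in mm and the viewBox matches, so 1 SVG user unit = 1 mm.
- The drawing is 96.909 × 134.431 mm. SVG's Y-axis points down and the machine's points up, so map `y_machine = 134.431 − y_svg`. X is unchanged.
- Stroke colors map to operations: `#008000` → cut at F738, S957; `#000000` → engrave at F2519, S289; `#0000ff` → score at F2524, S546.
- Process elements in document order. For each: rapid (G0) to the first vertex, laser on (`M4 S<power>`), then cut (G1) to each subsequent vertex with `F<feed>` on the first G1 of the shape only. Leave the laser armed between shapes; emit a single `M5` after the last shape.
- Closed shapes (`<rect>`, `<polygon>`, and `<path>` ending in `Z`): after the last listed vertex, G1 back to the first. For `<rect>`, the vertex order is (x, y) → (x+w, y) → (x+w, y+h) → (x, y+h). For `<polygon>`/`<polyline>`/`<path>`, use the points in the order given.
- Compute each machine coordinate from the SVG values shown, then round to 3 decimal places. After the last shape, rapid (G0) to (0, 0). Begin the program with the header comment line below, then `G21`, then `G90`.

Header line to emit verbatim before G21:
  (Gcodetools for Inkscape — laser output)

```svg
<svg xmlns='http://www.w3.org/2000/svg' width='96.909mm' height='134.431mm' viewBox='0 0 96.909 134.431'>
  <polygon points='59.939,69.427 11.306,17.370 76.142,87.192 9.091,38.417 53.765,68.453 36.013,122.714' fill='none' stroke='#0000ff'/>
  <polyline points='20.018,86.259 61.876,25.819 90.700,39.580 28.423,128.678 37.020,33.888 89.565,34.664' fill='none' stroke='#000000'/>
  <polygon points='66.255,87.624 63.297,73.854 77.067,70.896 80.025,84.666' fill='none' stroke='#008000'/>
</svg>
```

viewBox `0 0 96.909 134.431` with mm width/height → 1 unit = 1 mm. Flip: y_m = 134.431 − y_svg.

**Shape 1** — `<polygon>` closed polygon, stroke `#0000ff` → score (S546, F2524). Machine vertices: (59.939,65.004) → (11.306,117.061) → (76.142,47.239) → (9.091,96.014) → (53.765,65.978) → (36.013,11.717) → (59.939,65.004). Closed: final G1 returns to the first vertex.

**Shape 2** — `<polyline>` open polyline, stroke `#000000` → engrave (S289, F2519). Machine vertices: (20.018,48.172) → (61.876,108.612) → (90.700,94.851) → (28.423,5.753) → (37.020,100.543) → (89.565,99.767). Open path.

**Shape 3** — `<polygon>` regular polygon, stroke `#008000` → cut (S957, F738). Machine vertices: (66.255,46.807) → (63.297,60.577) → (77.067,63.535) → (80.025,49.765) → (66.255,46.807). Closed: final G1 returns to the first vertex.

(Gcodetools for Inkscape — laser output)
G21
G90
G0 X59.939 Y65.004
M4 S546
G1 X11.306 Y117.061 F2524
G1 X76.142 Y47.239
G1 X9.091 Y96.014
G1 X53.765 Y65.978
G1 X36.013 Y11.717
G1 X59.939 Y65.004
G0 X20.018 Y48.172
M4 S289
G1 X61.876 Y108.612 F2519
G1 X90.700 Y94.851
G1 X28.423 Y5.753
G1 X37.020 Y100.543
G1 X89.565 Y99.767
G0 X66.255 Y46.807
M4 S957
G1 X63.297 Y60.577 F738
G1 X77.067 Y63.535
G1 X80.025 Y49.765
G1 X66.255 Y46.807
M5
G0 X0.000 Y0.000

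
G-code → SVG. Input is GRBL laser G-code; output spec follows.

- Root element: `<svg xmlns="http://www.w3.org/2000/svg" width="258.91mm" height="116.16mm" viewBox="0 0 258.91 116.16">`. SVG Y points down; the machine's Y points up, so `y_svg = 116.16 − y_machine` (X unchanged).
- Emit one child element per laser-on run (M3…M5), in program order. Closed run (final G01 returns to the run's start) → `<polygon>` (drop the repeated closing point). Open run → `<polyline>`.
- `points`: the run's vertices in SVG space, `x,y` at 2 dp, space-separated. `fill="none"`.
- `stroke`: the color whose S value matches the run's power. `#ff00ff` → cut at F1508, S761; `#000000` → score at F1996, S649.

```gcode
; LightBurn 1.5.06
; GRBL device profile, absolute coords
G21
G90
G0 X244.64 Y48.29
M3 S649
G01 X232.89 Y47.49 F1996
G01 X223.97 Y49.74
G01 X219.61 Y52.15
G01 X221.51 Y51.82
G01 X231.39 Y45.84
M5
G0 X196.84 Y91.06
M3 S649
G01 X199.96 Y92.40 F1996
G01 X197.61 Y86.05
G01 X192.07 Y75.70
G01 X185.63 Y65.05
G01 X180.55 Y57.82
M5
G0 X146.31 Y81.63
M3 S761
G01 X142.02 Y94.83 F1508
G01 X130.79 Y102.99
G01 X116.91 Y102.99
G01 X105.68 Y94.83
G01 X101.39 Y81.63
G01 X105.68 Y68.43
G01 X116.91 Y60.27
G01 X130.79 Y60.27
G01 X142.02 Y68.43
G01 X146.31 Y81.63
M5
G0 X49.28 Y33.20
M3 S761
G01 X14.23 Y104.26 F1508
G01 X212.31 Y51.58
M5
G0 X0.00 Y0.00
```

Each laser-on run becomes one SVG element. Flip Y back into SVG space with y_svg = 116.16 − y_machine.

Run 1: the run's S649 means `#000000` (score). The run is open, so emit a `<polyline>` with points (Y-flipped): 244.64,67.87 232.89,68.67 223.97,66.42 219.61,64.01 221.51,64.34 231.39,70.32.

Run 2: the run's S649 means `#000000` (score). The run is open, so emit a `<polyline>` with points (Y-flipped): 196.84,25.10 199.96,23.76 197.61,30.11 192.07,40.46 185.63,51.11 180.55,58.34.

Run 3: power S761 maps to stroke `#ff00ff` (cut). The run returns to its start, so emit a `<polygon>` with points (Y-flipped): 146.31,34.53 142.02,21.33 130.79,13.17 116.91,13.17 105.68,21.33 101.39,34.53 105.68,47.73 116.91,55.89 130.79,55.89 142.02,47.73.

Run 4: the run's S761 means `#ff00ff` (cut). The run is open, so emit a `<polyline>` with points (Y-flipped): 49.28,82.96 14.23,11.90 212.31,64.58.

<svg xmlns="http://www.w3.org/2000/svg" width="258.91mm" height="116.16mm" viewBox="0 0 258.91 116.16">
  <polyline points="244.64,67.87 232.89,68.67 223.97,66.42 219.61,64.01 221.51,64.34 231.39,70.32" fill="none" stroke="#000000"/>
  <polyline points="196.84,25.10 199.96,23.76 197.61,30.11 192.07,40.46 185.63,51.11 180.55,58.34" fill="none" stroke="#000000"/>
  <polygon points="146.31,34.53 142.02,21.33 130.79,13.17 116.91,13.17 105.68,21.33 101.39,34.53 105.68,47.73 116.91,55.89 130.79,55.89 142.02,47.73" fill="none" stroke="#ff00ff"/>
  <polyline points="49.28,82.96 14.23,11.90 212.31,64.58" fill="none" stroke="#ff00ff"/>
</svg>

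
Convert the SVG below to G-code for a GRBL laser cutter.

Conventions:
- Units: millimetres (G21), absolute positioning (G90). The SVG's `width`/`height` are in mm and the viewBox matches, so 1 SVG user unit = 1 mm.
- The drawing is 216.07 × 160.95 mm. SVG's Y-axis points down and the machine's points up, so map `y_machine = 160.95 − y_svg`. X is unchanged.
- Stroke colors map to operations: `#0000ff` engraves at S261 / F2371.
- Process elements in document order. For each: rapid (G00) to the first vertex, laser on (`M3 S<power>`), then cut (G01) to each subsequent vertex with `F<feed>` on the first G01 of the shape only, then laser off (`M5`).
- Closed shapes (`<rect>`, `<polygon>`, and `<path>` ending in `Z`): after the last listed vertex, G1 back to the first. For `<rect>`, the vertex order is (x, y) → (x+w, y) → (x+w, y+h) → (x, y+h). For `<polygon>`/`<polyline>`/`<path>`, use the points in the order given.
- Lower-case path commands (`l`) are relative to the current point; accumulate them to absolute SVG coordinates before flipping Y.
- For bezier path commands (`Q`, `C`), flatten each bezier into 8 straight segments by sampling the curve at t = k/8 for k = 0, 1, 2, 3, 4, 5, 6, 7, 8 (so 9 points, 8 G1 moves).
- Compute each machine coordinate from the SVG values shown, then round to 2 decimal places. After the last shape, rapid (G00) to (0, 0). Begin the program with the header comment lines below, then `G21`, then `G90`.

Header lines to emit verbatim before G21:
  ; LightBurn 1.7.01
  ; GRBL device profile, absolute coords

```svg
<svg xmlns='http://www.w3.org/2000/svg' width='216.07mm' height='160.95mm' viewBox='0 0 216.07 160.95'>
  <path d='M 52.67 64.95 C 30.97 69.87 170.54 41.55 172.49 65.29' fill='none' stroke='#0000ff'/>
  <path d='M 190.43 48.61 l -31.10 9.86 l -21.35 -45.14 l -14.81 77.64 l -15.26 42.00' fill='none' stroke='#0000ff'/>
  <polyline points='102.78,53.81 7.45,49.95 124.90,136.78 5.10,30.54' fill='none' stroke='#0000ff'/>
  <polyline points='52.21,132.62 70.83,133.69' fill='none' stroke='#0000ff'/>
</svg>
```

viewBox `0 0 216.07 160.95` with mm width/height → 1 unit = 1 mm. Flip: y_m = 160.95 − y_svg.

**Shape 1** — `<path>` cubic bezier, stroke `#0000ff` → engrave (S261, F2371). Control points (SVG): P0=(52.67,64.95), P1=(30.97,69.87), P2=(170.54,41.55), P3=(172.49,65.29); sampled at t=k/8. Machine vertices: (52.67,96.00) → (51.51,95.55) → (61.96,97.21) → (80.53,99.99) → (103.71,102.89) → (128.00,104.90) → (149.89,105.04) → (165.89,102.29) → (172.49,95.66). Open path.

**Shape 2** — `<path>` open polyline, stroke `#0000ff` → engrave (S261, F2371). Machine vertices: (190.43,112.34) → (159.33,102.48) → (137.98,147.62) → (123.17,69.98) → (107.91,27.98). Open path.

**Shape 3** — `<polyline>` open polyline, stroke `#0000ff` → engrave (S261, F2371). Machine vertices: (102.78,107.14) → (7.45,111.00) → (124.90,24.17) → (5.10,130.41). Open path.

**Shape 4** — `<polyline>` line segment, stroke `#0000ff` → engrave (S261, F2371). Machine vertices: (52.21,28.33) → (70.83,27.26). Open path.

; LightBurn 1.7.01
; GRBL device profile, absolute coords
G21
G90
G00 X52.67 Y96.00
M3 S261
G01 X51.51 Y95.55 F2371
G01 X61.96 Y97.21
G01 X80.53 Y99.99
G01 X103.71 Y102.89
G01 X128.00 Y104.90
G01 X149.89 Y105.04
G01 X165.89 Y102.29
G01 X172.49 Y95.66
M5
G00 X190.43 Y112.34
M3 S261
G01 X159.33 Y102.48 F2371
G01 X137.98 Y147.62
G01 X123.17 Y69.98
G01 X107.91 Y27.98
M5
G00 X102.78 Y107.14
M3 S261
G01 X7.45 Y111.00 F2371
G01 X124.90 Y24.17
G01 X5.10 Y130.41
M5
G00 X52.21 Y28.33
M3 S261
G01 X70.83 Y27.26 F2371
M5
G00 X0.00 Y0.00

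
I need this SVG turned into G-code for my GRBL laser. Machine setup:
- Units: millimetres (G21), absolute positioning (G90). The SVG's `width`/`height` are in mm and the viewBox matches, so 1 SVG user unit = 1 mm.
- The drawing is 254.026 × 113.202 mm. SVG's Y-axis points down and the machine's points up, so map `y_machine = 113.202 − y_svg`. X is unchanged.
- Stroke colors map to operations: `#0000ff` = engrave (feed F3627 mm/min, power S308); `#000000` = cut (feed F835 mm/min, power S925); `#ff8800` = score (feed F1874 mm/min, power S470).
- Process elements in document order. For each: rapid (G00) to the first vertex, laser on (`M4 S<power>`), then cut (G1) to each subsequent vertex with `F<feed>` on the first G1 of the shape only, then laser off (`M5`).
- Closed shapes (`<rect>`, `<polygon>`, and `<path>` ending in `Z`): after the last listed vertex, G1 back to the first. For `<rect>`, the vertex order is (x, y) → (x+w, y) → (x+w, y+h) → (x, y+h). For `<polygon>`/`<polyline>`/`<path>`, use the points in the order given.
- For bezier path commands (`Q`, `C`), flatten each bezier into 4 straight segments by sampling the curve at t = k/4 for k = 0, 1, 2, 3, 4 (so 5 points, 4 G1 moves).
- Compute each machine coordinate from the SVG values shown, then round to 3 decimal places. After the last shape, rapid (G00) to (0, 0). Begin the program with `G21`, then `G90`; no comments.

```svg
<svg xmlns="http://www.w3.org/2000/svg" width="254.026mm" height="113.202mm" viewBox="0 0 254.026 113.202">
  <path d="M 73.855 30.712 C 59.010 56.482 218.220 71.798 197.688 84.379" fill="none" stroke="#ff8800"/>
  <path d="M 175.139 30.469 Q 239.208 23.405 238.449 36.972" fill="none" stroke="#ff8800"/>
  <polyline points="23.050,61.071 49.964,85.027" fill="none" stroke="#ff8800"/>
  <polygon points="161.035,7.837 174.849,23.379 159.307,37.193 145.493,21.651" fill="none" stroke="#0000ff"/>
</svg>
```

G21
G90
G00 X73.855 Y82.490
M4 S470
G1 X89.828 Y65.002 F1874
G1 X137.904 Y50.711
G1 X184.913 Y38.892
G1 X197.688 Y28.823
M5
G00 X175.139 Y82.733
M4 S470
G1 X203.122 Y84.976 F1874
G1 X223.001 Y84.639
G1 X234.777 Y81.724
G1 X238.449 Y76.230
M5
G00 X23.050 Y52.131
M4 S470
G1 X49.964 Y28.175 F1874
M5
G00 X161.035 Y105.365
M4 S308
G1 X174.849 Y89.823 F3627
G1 X159.307 Y76.009
G1 X145.493 Y91.551
G1 X161.035 Y105.365
M5
G00 X0.000 Y0.000

Since the viewBox matches the mm dimensions, user units are millimetres directly. The only transform is the Y-flip y_m = 113.202 − y_svg.

Shape 1 is a cubic bezier drawn with `<path>`. Its stroke #ff8800 means score at S470, F1874. After flipping Y the toolpath is (73.855,82.490) → (89.828,65.002) → (137.904,50.711) → (184.913,38.892) → (197.688,28.823).

Shape 2 is a quadratic bezier drawn with `<path>`. Its stroke #ff8800 means score at S470, F1874. After flipping Y the toolpath is (175.139,82.733) → (203.122,84.976) → (223.001,84.639) → (234.777,81.724) → (238.449,76.230).

Shape 3 is a line segment drawn with `<polyline>`. Its stroke #ff8800 means score at S470, F1874. After flipping Y the toolpath is (23.050,52.131) → (49.964,28.175).

Shape 4 is a regular polygon drawn with `<polygon>`. Its stroke #0000ff means engrave at S308, F3627. After flipping Y the toolpath is (161.035,105.365) → (174.849,89.823) → (159.307,76.009) → (145.493,91.551) → (161.035,105.365), returning to the start.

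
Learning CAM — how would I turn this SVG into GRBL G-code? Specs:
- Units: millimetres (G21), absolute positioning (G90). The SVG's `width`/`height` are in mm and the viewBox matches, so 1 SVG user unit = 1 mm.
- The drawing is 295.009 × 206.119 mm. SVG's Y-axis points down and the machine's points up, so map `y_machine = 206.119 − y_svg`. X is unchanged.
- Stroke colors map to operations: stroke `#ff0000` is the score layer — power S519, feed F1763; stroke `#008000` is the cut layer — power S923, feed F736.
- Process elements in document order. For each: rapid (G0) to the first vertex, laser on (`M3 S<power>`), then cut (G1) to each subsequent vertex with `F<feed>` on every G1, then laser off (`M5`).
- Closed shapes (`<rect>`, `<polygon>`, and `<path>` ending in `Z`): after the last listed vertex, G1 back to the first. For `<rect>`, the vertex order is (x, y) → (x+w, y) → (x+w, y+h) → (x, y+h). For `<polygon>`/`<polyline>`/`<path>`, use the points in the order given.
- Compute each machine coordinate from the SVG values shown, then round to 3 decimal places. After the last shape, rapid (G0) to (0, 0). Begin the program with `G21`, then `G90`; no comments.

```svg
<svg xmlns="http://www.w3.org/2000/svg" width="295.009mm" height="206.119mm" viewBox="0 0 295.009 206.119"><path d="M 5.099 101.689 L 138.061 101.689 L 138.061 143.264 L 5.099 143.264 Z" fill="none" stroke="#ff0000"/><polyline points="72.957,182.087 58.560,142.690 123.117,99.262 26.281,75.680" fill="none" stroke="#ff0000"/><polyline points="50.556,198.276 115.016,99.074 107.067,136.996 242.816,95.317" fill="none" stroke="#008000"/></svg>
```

Since the viewBox matches the mm dimensions, user units are millimetres directly. The only transform is the Y-flip y_m = 206.119 − y_svg.

Shape 1 is a rectangle drawn with `<path>`. Its stroke #ff0000 means score at S519, F1763. After flipping Y the toolpath is (5.099,104.430) → (138.061,104.430) → (138.061,62.855) → (5.099,62.855) → (5.099,104.430), returning to the start.

Shape 2 is a open polyline drawn with `<polyline>`. Its stroke #ff0000 means score at S519, F1763. After flipping Y the toolpath is (72.957,24.032) → (58.560,63.429) → (123.117,106.857) → (26.281,130.439).

Shape 3 is a open polyline drawn with `<polyline>`. Its stroke #008000 means cut at S923, F736. After flipping Y the toolpath is (50.556,7.843) → (115.016,107.045) → (107.067,69.123) → (242.816,110.802).

G21
G90
G0 X5.099 Y104.430
M3 S519
G1 X138.061 Y104.430 F1763
G1 X138.061 Y62.855 F1763
G1 X5.099 Y62.855 F1763
G1 X5.099 Y104.430 F1763
M5
G0 X72.957 Y24.032
M3 S519
G1 X58.560 Y63.429 F1763
G1 X123.117 Y106.857 F1763
G1 X26.281 Y130.439 F1763
M5
G0 X50.556 Y7.843
M3 S923
G1 X115.016 Y107.045 F736
G1 X107.067 Y69.123 F736
G1 X242.816 Y110.802 F736
M5
G0 X0.000 Y0.000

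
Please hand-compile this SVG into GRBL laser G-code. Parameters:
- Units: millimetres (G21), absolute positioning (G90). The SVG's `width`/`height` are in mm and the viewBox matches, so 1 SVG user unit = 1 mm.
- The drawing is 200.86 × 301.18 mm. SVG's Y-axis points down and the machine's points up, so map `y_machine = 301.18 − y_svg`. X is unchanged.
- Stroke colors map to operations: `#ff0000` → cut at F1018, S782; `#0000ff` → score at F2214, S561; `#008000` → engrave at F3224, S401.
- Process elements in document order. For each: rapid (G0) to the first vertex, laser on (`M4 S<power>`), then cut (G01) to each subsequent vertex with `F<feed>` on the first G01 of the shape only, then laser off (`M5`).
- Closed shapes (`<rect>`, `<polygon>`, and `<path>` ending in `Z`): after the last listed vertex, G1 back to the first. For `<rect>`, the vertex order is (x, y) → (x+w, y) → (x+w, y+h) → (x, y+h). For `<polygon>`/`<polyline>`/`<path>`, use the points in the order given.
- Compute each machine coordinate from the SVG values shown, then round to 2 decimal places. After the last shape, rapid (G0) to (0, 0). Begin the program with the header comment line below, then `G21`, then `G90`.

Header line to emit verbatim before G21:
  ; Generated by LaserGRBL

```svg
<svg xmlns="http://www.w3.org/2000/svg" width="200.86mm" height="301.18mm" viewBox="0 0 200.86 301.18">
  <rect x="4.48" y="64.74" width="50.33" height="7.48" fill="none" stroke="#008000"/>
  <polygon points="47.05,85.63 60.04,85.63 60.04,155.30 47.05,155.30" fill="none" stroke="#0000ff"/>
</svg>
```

Since the viewBox matches the mm dimensions, user units are millimetres directly. The only transform is the Y-flip y_m = 301.18 − y_svg.

Shape 1 is a rectangle drawn with `<rect>`. Its stroke #008000 means engrave at S401, F3224. After flipping Y the toolpath is (4.48,236.44) → (54.81,236.44) → (54.81,228.96) → (4.48,228.96) → (4.48,236.44), returning to the start.

Shape 2 is a rectangle drawn with `<polygon>`. Its stroke #0000ff means score at S561, F2214. After flipping Y the toolpath is (47.05,215.55) → (60.04,215.55) → (60.04,145.88) → (47.05,145.88) → (47.05,215.55), returning to the start.

; Generated by LaserGRBL
G21
G90
G0 X4.48 Y236.44
M4 S401
G01 X54.81 Y236.44 F3224
G01 X54.81 Y228.96
G01 X4.48 Y228.96
G01 X4.48 Y236.44
M5
G0 X47.05 Y215.55
M4 S561
G01 X60.04 Y215.55 F2214
G01 X60.04 Y145.88
G01 X47.05 Y145.88
G01 X47.05 Y215.55
M5
G0 X0.00 Y0.00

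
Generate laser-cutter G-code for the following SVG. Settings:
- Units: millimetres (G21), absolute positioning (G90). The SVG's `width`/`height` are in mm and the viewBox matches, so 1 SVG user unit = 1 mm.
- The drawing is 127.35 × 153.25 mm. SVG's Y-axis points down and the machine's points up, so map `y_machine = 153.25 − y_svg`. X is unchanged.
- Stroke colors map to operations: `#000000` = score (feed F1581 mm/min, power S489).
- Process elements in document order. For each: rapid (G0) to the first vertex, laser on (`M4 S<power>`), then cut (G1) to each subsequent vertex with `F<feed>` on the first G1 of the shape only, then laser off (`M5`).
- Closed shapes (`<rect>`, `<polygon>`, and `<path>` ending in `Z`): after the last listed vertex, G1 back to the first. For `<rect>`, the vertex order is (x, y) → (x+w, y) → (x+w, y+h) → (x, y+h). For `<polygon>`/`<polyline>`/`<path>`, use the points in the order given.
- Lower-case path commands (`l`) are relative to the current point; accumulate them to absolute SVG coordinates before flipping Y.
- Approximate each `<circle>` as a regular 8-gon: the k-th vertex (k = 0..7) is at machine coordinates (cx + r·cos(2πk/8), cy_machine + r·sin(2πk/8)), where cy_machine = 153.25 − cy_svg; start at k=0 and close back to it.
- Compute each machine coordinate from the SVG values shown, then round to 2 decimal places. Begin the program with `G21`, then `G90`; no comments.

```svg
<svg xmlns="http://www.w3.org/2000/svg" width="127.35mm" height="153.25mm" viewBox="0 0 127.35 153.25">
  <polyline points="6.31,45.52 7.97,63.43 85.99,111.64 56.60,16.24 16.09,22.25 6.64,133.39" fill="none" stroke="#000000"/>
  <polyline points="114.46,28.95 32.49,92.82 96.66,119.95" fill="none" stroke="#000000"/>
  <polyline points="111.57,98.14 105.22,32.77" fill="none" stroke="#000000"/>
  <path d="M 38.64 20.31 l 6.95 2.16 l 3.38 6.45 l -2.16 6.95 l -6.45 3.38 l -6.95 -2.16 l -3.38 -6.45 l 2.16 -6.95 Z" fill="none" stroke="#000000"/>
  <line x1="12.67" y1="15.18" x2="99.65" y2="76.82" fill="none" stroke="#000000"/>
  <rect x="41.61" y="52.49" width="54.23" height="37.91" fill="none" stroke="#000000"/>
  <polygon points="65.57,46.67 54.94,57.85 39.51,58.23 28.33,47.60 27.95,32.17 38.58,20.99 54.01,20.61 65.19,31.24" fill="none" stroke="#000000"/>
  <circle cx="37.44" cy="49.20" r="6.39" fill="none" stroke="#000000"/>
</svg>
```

1 u = 1 mm; y_m = 153.25 − y.

[1] `<polyline>` open polyline, #000000→score S489 F1581: (6.31,107.73) → (7.97,89.82) → (85.99,41.61) → (56.60,137.01) → (16.09,131.00) → (6.64,19.86)

[2] `<polyline>` open polyline, #000000→score S489 F1581: (114.46,124.30) → (32.49,60.43) → (96.66,33.30)

[3] `<polyline>` line segment, #000000→score S489 F1581: (111.57,55.11) → (105.22,120.48)

[4] `<path>` regular polygon, #000000→score S489 F1581: (38.64,132.94) → (45.59,130.78) → (48.97,124.33) → (46.81,117.38) → (40.36,114.00) → (33.41,116.16) → (30.03,122.61) → (32.19,129.56) → (38.64,132.94) (closed)

[5] `<line>` line segment, #000000→score S489 F1581: (12.67,138.07) → (99.65,76.43)

[6] `<rect>` rectangle, #000000→score S489 F1581: (41.61,100.76) → (95.84,100.76) → (95.84,62.85) → (41.61,62.85) → (41.61,100.76) (closed)

[7] `<polygon>` regular polygon, #000000→score S489 F1581: (65.57,106.58) → (54.94,95.40) → (39.51,95.02) → (28.33,105.65) → (27.95,121.08) → (38.58,132.26) → (54.01,132.64) → (65.19,122.01) → (65.57,106.58) (closed)

[8] `<circle>` circle, #000000→score S489 F1581: (43.83,104.05) → (41.96,108.57) → (37.44,110.44) → (32.92,108.57) → (31.05,104.05) → (32.92,99.53) → (37.44,97.66) → (41.96,99.53) → (43.83,104.05) (closed)

G21
G90
G0 X6.31 Y107.73
M4 S489
G1 X7.97 Y89.82 F1581
G1 X85.99 Y41.61
G1 X56.60 Y137.01
G1 X16.09 Y131.00
G1 X6.64 Y19.86
M5
G0 X114.46 Y124.30
M4 S489
G1 X32.49 Y60.43 F1581
G1 X96.66 Y33.30
M5
G0 X111.57 Y55.11
M4 S489
G1 X105.22 Y120.48 F1581
M5
G0 X38.64 Y132.94
M4 S489
G1 X45.59 Y130.78 F1581
G1 X48.97 Y124.33
G1 X46.81 Y117.38
G1 X40.36 Y114.00
G1 X33.41 Y116.16
G1 X30.03 Y122.61
G1 X32.19 Y129.56
G1 X38.64 Y132.94
M5
G0 X12.67 Y138.07
M4 S489
G1 X99.65 Y76.43 F1581
M5
G0 X41.61 Y100.76
M4 S489
G1 X95.84 Y100.76 F1581
G1 X95.84 Y62.85
G1 X41.61 Y62.85
G1 X41.61 Y100.76
M5
G0 X65.57 Y106.58
M4 S489
G1 X54.94 Y95.40 F1581
G1 X39.51 Y95.02
G1 X28.33 Y105.65
G1 X27.95 Y121.08
G1 X38.58 Y132.26
G1 X54.01 Y132.64
G1 X65.19 Y122.01
G1 X65.57 Y106.58
M5
G0 X43.83 Y104.05
M4 S489
G1 X41.96 Y108.57 F1581
G1 X37.44 Y110.44
G1 X32.92 Y108.57
G1 X31.05 Y104.05
G1 X32.92 Y99.53
G1 X37.44 Y97.66
G1 X41.96 Y99.53
G1 X43.83 Y104.05
M5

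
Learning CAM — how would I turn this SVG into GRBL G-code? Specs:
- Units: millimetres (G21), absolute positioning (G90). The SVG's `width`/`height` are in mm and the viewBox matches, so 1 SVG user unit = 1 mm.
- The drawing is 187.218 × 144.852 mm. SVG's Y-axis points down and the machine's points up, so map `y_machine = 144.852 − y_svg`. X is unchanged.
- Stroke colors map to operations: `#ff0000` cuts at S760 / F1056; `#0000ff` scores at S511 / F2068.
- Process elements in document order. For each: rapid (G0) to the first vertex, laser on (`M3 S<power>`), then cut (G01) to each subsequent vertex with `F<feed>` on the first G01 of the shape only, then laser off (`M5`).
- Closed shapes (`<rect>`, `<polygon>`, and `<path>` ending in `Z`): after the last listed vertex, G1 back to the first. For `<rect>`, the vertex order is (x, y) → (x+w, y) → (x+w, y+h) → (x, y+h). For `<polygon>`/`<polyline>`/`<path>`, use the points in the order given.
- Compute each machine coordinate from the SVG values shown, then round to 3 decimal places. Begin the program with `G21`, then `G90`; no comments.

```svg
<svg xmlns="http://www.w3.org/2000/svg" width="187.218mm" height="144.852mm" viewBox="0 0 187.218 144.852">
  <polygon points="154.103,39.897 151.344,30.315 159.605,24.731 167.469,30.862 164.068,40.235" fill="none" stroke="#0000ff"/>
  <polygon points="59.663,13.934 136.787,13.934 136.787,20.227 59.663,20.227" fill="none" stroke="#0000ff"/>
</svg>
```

viewBox `0 0 187.218 144.852` with mm width/height → 1 unit = 1 mm. Flip: y_m = 144.852 − y_svg.

**Shape 1** — `<polygon>` regular polygon, stroke `#0000ff` → score (S511, F2068). Machine vertices: (154.103,104.955) → (151.344,114.537) → (159.605,120.121) → (167.469,113.990) → (164.068,104.617) → (154.103,104.955). Closed: final G1 returns to the first vertex.

**Shape 2** — `<polygon>` rectangle, stroke `#0000ff` → score (S511, F2068). Machine vertices: (59.663,130.918) → (136.787,130.918) → (136.787,124.625) → (59.663,124.625) → (59.663,130.918). Closed: final G1 returns to the first vertex.

G21
G90
G0 X154.103 Y104.955
M3 S511
G01 X151.344 Y114.537 F2068
G01 X159.605 Y120.121
G01 X167.469 Y113.990
G01 X164.068 Y104.617
G01 X154.103 Y104.955
M5
G0 X59.663 Y130.918
M3 S511
G01 X136.787 Y130.918 F2068
G01 X136.787 Y124.625
G01 X59.663 Y124.625
G01 X59.663 Y130.918
M5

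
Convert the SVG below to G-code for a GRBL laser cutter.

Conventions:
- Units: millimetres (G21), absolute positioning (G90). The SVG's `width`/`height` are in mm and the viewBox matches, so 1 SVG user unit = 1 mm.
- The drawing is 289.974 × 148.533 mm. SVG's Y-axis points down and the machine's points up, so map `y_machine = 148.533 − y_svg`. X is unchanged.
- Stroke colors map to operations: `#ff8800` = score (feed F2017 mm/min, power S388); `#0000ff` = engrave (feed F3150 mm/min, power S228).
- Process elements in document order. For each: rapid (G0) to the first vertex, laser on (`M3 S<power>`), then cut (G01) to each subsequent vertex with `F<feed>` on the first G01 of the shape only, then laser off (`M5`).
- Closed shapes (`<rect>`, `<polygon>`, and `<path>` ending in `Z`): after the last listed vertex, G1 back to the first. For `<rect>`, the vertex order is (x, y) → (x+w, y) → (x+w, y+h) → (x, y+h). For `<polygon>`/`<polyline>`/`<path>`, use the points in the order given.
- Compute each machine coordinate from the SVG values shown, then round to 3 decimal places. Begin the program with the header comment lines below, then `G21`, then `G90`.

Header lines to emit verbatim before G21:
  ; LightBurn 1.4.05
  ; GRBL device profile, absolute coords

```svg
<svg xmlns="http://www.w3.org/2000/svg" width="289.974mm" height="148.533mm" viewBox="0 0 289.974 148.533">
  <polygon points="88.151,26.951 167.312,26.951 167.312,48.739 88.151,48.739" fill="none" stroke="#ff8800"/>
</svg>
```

viewBox `0 0 289.974 148.533` with mm width/height → 1 unit = 1 mm. Flip: y_m = 148.533 − y_svg.

**Shape 1** — `<polygon>` rectangle, stroke `#ff8800` → score (S388, F2017). Machine vertices: (88.151,121.582) → (167.312,121.582) → (167.312,99.794) → (88.151,99.794) → (88.151,121.582). Closed: final G1 returns to the first vertex.

; LightBurn 1.4.05
; GRBL device profile, absolute coords
G21
G90
G0 X88.151 Y121.582
M3 S388
G01 X167.312 Y121.582 F2017
G01 X167.312 Y99.794
G01 X88.151 Y99.794
G01 X88.151 Y121.582
M5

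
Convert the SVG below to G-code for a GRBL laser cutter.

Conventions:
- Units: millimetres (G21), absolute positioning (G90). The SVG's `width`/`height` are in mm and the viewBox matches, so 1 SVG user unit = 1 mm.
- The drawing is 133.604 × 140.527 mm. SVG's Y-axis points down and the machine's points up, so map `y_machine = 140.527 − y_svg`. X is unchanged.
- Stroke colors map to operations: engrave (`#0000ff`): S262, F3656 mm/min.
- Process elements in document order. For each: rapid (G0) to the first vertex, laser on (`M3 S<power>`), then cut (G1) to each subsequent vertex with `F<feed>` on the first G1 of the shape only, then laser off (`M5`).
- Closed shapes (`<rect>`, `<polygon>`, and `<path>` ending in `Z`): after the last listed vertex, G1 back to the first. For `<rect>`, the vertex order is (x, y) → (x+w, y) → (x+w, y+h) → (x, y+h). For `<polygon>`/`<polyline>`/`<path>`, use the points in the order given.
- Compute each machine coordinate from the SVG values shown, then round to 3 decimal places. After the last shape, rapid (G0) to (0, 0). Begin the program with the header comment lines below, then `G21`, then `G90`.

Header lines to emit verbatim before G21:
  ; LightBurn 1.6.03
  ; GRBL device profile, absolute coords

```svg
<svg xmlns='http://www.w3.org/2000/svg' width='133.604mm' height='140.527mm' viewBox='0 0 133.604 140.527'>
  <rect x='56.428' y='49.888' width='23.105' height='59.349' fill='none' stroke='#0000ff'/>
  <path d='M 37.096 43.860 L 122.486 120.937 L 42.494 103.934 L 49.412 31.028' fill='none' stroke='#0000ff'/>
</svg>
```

1 u = 1 mm; y_m = 140.527 − y.

[1] `<rect>` rectangle, #0000ff→engrave S262 F3656: (56.428,90.639) → (79.533,90.639) → (79.533,31.290) → (56.428,31.290) → (56.428,90.639) (closed)

[2] `<path>` open polyline, #0000ff→engrave S262 F3656: (37.096,96.667) → (122.486,19.590) → (42.494,36.593) → (49.412,109.499)

; LightBurn 1.6.03
; GRBL device profile, absolute coords
G21
G90
G0 X56.428 Y90.639
M3 S262
G1 X79.533 Y90.639 F3656
G1 X79.533 Y31.290
G1 X56.428 Y31.290
G1 X56.428 Y90.639
M5
G0 X37.096 Y96.667
M3 S262
G1 X122.486 Y19.590 F3656
G1 X42.494 Y36.593
G1 X49.412 Y109.499
M5
G0 X0.000 Y0.000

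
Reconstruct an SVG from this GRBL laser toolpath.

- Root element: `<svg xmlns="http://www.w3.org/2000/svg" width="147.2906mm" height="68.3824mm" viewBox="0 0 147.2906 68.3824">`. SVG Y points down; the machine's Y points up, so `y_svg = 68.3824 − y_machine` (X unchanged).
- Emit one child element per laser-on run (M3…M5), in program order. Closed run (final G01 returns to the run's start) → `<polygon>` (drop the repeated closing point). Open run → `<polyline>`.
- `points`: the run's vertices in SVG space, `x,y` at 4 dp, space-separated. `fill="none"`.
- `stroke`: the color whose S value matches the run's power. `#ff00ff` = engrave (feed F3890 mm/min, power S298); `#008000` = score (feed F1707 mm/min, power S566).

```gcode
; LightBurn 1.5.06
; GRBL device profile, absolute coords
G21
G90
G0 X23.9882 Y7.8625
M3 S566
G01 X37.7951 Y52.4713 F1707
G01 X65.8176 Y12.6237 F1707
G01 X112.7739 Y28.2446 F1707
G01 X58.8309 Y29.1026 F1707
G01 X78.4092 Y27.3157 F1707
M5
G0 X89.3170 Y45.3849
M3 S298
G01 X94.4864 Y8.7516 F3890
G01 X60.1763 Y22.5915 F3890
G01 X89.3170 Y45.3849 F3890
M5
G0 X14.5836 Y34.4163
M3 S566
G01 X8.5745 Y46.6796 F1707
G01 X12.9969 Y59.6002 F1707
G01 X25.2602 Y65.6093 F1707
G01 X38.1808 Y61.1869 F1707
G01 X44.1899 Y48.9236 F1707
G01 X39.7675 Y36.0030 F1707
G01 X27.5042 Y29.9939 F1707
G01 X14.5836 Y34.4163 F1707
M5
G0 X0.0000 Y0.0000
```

Each laser-on run becomes one SVG element. Flip Y back into SVG space with y_svg = 68.3824 − y_machine.

Run 1: S566 ⇒ score layer `#008000`. The run is open, so emit a `<polyline>` with points (Y-flipped): 23.9882,60.5199 37.7951,15.9111 65.8176,55.7587 112.7739,40.1378 58.8309,39.2798 78.4092,41.0667.

Run 2: power S298 maps to stroke `#ff00ff` (engrave). The run returns to its start, so emit a `<polygon>` with points (Y-flipped): 89.3170,22.9975 94.4864,59.6308 60.1763,45.7909.

Run 3: power S566 maps to stroke `#008000` (score). The run returns to its start, so emit a `<polygon>` with points (Y-flipped): 14.5836,33.9661 8.5745,21.7028 12.9969,8.7822 25.2602,2.7731 38.1808,7.1955 44.1899,19.4588 39.7675,32.3794 27.5042,38.3885.

<svg xmlns="http://www.w3.org/2000/svg" width="147.2906mm" height="68.3824mm" viewBox="0 0 147.2906 68.3824">
  <polyline points="23.9882,60.5199 37.7951,15.9111 65.8176,55.7587 112.7739,40.1378 58.8309,39.2798 78.4092,41.0667" fill="none" stroke="#008000"/>
  <polygon points="89.3170,22.9975 94.4864,59.6308 60.1763,45.7909" fill="none" stroke="#ff00ff"/>
  <polygon points="14.5836,33.9661 8.5745,21.7028 12.9969,8.7822 25.2602,2.7731 38.1808,7.1955 44.1899,19.4588 39.7675,32.3794 27.5042,38.3885" fill="none" stroke="#008000"/>
</svg>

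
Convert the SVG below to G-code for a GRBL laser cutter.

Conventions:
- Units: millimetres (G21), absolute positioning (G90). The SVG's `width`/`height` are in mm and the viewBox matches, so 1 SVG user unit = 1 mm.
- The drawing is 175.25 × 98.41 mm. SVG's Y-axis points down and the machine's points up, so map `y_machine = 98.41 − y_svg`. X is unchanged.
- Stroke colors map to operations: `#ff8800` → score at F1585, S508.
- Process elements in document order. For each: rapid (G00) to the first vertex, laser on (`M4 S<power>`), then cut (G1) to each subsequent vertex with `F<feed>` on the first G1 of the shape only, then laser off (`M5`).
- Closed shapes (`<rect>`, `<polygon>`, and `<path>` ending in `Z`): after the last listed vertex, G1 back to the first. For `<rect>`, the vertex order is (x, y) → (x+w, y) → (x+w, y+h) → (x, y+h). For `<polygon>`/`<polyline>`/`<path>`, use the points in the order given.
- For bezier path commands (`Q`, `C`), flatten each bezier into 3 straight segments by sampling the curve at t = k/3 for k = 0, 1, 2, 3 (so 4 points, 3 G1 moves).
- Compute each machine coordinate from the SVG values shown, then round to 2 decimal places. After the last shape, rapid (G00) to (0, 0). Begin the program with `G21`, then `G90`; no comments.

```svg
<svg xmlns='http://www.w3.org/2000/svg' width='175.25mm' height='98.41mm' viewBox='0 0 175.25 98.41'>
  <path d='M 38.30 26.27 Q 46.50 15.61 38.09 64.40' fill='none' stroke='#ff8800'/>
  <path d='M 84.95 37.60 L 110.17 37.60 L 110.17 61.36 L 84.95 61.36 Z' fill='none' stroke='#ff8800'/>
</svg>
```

Since the viewBox matches the mm dimensions, user units are millimetres directly. The only transform is the Y-flip y_m = 98.41 − y_svg.

Shape 1 is a quadratic bezier drawn with `<path>`. Its stroke #ff8800 means score at S508, F1585. After flipping Y the toolpath is (38.30,72.14) → (41.92,72.64) → (41.85,59.93) → (38.09,34.01).

Shape 2 is a rectangle drawn with `<path>`. Its stroke #ff8800 means score at S508, F1585. After flipping Y the toolpath is (84.95,60.81) → (110.17,60.81) → (110.17,37.05) → (84.95,37.05) → (84.95,60.81), returning to the start.

G21
G90
G00 X38.30 Y72.14
M4 S508
G1 X41.92 Y72.64 F1585
G1 X41.85 Y59.93
G1 X38.09 Y34.01
M5
G00 X84.95 Y60.81
M4 S508
G1 X110.17 Y60.81 F1585
G1 X110.17 Y37.05
G1 X84.95 Y37.05
G1 X84.95 Y60.81
M5
G00 X0.00 Y0.00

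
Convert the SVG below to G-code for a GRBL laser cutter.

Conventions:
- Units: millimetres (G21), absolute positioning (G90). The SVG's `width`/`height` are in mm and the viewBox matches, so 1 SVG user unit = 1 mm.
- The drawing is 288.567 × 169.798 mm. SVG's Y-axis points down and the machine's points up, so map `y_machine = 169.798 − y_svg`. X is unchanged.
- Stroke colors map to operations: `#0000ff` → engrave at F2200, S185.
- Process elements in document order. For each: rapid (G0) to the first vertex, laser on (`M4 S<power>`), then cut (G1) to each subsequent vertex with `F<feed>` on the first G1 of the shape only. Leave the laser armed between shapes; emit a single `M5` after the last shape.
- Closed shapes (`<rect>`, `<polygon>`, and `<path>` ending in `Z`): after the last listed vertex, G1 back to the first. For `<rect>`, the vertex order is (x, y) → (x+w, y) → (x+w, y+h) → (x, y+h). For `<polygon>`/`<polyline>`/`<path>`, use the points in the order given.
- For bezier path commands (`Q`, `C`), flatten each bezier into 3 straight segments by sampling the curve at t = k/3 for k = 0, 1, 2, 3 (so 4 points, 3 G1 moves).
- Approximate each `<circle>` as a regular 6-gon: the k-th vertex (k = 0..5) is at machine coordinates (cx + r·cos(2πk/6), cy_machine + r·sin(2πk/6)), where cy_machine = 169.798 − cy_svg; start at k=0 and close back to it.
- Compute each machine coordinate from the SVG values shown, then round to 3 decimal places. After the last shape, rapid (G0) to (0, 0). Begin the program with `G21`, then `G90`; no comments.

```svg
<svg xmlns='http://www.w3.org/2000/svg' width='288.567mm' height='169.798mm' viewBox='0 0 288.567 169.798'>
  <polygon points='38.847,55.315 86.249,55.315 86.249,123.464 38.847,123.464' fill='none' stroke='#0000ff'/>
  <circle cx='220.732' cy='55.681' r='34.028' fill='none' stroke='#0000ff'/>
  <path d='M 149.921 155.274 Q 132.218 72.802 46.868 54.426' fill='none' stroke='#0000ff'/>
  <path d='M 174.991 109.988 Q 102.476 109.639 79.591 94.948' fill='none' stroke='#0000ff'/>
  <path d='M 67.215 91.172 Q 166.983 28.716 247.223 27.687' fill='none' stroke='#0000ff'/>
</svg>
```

1 u = 1 mm; y_m = 169.798 − y.

[1] `<polygon>` rectangle, #0000ff→engrave S185 F2200: (38.847,114.483) → (86.249,114.483) → (86.249,46.334) → (38.847,46.334) → (38.847,114.483) (closed)

[2] `<circle>` circle, #0000ff→engrave S185 F2200: (254.760,114.117) → (237.746,143.586) → (203.718,143.586) → (186.704,114.117) → (203.718,84.648) → (237.746,84.648) → (254.760,114.117) (closed)

[3] `<path>` quadratic bezier, #0000ff→engrave S185 F2200: (149.921,14.524) → (130.603,62.384) → (96.252,96.000) → (46.868,115.372)

[4] `<path>` quadratic bezier, #0000ff→engrave S185 F2200: (174.991,59.810) → (132.162,61.636) → (100.362,66.650) → (79.591,74.850)

[5] `<path>` quadratic bezier, #0000ff→engrave S185 F2200: (67.215,78.626) → (131.557,113.438) → (191.560,134.600) → (247.223,142.111)

G21
G90
G0 X38.847 Y114.483
M4 S185
G1 X86.249 Y114.483 F2200
G1 X86.249 Y46.334
G1 X38.847 Y46.334
G1 X38.847 Y114.483
G0 X254.760 Y114.117
M4 S185
G1 X237.746 Y143.586 F2200
G1 X203.718 Y143.586
G1 X186.704 Y114.117
G1 X203.718 Y84.648
G1 X237.746 Y84.648
G1 X254.760 Y114.117
G0 X149.921 Y14.524
M4 S185
G1 X130.603 Y62.384 F2200
G1 X96.252 Y96.000
G1 X46.868 Y115.372
G0 X174.991 Y59.810
M4 S185
G1 X132.162 Y61.636 F2200
G1 X100.362 Y66.650
G1 X79.591 Y74.850
G0 X67.215 Y78.626
M4 S185
G1 X131.557 Y113.438 F2200
G1 X191.560 Y134.600
G1 X247.223 Y142.111
M5
G0 X0.000 Y0.000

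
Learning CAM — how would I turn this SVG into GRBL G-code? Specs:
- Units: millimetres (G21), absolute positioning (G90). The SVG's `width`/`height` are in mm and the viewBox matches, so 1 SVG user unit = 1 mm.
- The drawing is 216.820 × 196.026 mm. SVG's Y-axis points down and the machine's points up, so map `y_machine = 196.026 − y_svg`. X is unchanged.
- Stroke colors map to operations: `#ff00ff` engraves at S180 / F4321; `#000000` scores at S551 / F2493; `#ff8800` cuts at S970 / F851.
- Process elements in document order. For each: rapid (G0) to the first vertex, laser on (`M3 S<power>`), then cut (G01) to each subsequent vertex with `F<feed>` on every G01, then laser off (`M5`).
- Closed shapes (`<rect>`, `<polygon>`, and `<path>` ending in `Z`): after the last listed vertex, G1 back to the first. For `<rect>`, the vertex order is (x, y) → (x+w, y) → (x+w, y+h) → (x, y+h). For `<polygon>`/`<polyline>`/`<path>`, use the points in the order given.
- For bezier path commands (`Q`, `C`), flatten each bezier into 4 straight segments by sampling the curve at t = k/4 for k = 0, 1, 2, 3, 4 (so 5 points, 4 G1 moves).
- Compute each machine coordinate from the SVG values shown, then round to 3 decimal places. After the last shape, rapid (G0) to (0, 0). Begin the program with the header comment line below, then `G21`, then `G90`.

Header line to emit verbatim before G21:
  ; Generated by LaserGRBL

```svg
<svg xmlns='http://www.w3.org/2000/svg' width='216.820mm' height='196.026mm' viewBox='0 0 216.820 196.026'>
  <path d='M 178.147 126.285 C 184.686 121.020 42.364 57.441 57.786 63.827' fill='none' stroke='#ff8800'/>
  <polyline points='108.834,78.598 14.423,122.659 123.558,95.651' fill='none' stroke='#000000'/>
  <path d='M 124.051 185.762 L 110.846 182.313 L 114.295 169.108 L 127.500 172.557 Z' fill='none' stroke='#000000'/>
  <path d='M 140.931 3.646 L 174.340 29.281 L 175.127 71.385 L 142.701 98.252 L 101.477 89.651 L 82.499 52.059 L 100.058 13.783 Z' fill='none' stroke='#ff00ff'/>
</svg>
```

; Generated by LaserGRBL
G21
G90
G0 X178.147 Y69.741
M3 S970
G01 X159.931 Y82.619 F851
G01 X114.635 Y105.339 F851
G01 X71.006 Y125.874 F851
G01 X57.786 Y132.199 F851
M5
G0 X108.834 Y117.428
M3 S551
G01 X14.423 Y73.367 F2493
G01 X123.558 Y100.375 F2493
M5
G0 X124.051 Y10.264
M3 S551
G01 X110.846 Y13.713 F2493
G01 X114.295 Y26.918 F2493
G01 X127.500 Y23.469 F2493
G01 X124.051 Y10.264 F2493
M5
G0 X140.931 Y192.380
M3 S180
G01 X174.340 Y166.745 F4321
G01 X175.127 Y124.641 F4321
G01 X142.701 Y97.774 F4321
G01 X101.477 Y106.375 F4321
G01 X82.499 Y143.967 F4321
G01 X100.058 Y182.243 F4321
G01 X140.931 Y192.380 F4321
M5
G0 X0.000 Y0.000

viewBox `0 0 216.820 196.026` with mm width/height → 1 unit = 1 mm. Flip: y_m = 196.026 − y_svg.

**Shape 1** — `<path>` cubic bezier, stroke `#ff8800` → cut (S970, F851). Control points (SVG): P0=(178.147,126.285), P1=(184.686,121.020), P2=(42.364,57.441), P3=(57.786,63.827); sampled at t=k/4. Machine vertices: (178.147,69.741) → (159.931,82.619) → (114.635,105.339) → (71.006,125.874) → (57.786,132.199). Open path.

**Shape 2** — `<polyline>` open polyline, stroke `#000000` → score (S551, F2493). Machine vertices: (108.834,117.428) → (14.423,73.367) → (123.558,100.375). Open path.

**Shape 3** — `<path>` regular polygon, stroke `#000000` → score (S551, F2493). Machine vertices: (124.051,10.264) → (110.846,13.713) → (114.295,26.918) → (127.500,23.469) → (124.051,10.264). Closed: final G1 returns to the first vertex.

**Shape 4** — `<path>` regular polygon, stroke `#ff00ff` → engrave (S180, F4321). Machine vertices: (140.931,192.380) → (174.340,166.745) → (175.127,124.641) → (142.701,97.774) → (101.477,106.375) → (82.499,143.967) → (100.058,182.243) → (140.931,192.380). Closed: final G1 returns to the first vertex.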